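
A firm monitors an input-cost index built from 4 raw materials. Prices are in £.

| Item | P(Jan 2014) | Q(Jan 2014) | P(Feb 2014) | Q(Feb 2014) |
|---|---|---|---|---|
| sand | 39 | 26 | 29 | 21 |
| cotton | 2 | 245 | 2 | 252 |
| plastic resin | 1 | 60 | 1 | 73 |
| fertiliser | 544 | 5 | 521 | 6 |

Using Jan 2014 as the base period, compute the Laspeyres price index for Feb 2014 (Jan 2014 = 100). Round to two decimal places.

Laspeyres price index uses base-period quantities as weights.
ΣP(Feb 2014)·Q(Jan 2014) = 29×26 + 2×245 + 1×60 + 521×5 = 754 + 490 + 60 + 2605 = 3909
ΣP(Jan 2014)·Q(Jan 2014) = 39×26 + 2×245 + 1×60 + 544×5 = 1014 + 490 + 60 + 2720 = 4284
Index = 3909 / 4284 × 100 = 91.2465

91.25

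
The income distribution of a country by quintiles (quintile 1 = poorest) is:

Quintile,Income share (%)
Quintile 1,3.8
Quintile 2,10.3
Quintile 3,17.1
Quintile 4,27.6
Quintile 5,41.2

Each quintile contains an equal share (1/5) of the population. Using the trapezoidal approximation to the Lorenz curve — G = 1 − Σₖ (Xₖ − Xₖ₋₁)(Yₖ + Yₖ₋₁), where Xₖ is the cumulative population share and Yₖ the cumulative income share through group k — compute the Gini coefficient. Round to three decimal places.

0.368

Cumulative income shares Yₖ: 0.0380, 0.1410, 0.3120, 0.5880, 1.0000
Σ (Xₖ−Xₖ₋₁)(Yₖ+Yₖ₋₁) = (1/5)(0.0380+0.0000) + (1/5)(0.1410+0.0380) + (1/5)(0.3120+0.1410) + (1/5)(0.5880+0.3120) + (1/5)(1.0000+0.5880)
  = 0.0076 + 0.0358 + 0.0906 + 0.1800 + 0.3176 = 0.6316
G = 1 − 0.6316 = 0.3684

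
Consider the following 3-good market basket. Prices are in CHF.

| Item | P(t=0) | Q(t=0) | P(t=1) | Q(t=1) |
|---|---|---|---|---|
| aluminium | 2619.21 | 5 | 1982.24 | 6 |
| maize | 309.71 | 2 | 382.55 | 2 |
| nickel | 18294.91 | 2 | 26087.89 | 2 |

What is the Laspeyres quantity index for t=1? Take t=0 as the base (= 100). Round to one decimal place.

Laspeyres quantity index uses base-period prices as weights.
ΣP(t=0)·Q(t=1) = 2619.21×6 + 309.71×2 + 18294.91×2 = 15715.26 + 619.42 + 36589.82 = 52924.5
ΣP(t=0)·Q(t=0) = 2619.21×5 + 309.71×2 + 18294.91×2 = 13096.05 + 619.42 + 36589.82 = 50305.29
Index = 52924.5 / 50305.29 × 100 = 105.2066

105.2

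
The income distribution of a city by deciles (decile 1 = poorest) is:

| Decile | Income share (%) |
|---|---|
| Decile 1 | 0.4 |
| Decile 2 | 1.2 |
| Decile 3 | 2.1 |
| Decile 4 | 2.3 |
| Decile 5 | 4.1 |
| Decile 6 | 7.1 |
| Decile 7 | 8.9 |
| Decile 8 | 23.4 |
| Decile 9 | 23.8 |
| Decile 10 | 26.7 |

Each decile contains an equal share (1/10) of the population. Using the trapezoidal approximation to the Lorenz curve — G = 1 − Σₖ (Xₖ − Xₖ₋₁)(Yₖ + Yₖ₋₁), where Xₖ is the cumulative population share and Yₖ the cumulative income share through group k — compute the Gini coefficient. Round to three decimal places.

Cumulative income shares Yₖ: 0.0040, 0.0160, 0.0370, 0.0600, 0.1010, 0.1720, 0.2610, 0.4950, 0.7330, 1.0000
Σ (Xₖ−Xₖ₋₁)(Yₖ+Yₖ₋₁) = (1/10)(0.0040+0.0000) + (1/10)(0.0160+0.0040) + (1/10)(0.0370+0.0160) + (1/10)(0.0600+0.0370) + (1/10)(0.1010+0.0600) + (1/10)(0.1720+0.1010) + (1/10)(0.2610+0.1720) + (1/10)(0.4950+0.2610) + (1/10)(0.7330+0.4950) + (1/10)(1.0000+0.7330)
  = 0.0004 + 0.0020 + 0.0053 + 0.0097 + 0.0161 + 0.0273 + 0.0433 + 0.0756 + 0.1228 + 0.1733 = 0.4758
G = 1 − 0.4758 = 0.5242

0.524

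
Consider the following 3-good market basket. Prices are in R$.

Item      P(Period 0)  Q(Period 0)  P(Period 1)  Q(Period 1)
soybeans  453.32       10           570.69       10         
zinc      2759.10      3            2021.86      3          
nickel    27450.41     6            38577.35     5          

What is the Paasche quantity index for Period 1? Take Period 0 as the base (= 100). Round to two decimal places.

Paasche quantity index uses current-period prices as weights.
ΣP(Period 1)·Q(Period 1) = 570.69×10 + 2021.86×3 + 38577.35×5 = 5706.9 + 6065.58 + 192886.75 = 204659.23
ΣP(Period 1)·Q(Period 0) = 570.69×10 + 2021.86×3 + 38577.35×6 = 5706.9 + 6065.58 + 231464.1 = 243236.58
Index = 204659.23 / 243236.58 × 100 = 84.1400

84.14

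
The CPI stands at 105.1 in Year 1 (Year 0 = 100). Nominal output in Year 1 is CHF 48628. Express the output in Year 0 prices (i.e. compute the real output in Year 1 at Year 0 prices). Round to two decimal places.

Real = Nominal ÷ (Index/100) = 48628 ÷ (105.1/100)
     = 48628 ÷ 1.051 = 46268.3159

46268.32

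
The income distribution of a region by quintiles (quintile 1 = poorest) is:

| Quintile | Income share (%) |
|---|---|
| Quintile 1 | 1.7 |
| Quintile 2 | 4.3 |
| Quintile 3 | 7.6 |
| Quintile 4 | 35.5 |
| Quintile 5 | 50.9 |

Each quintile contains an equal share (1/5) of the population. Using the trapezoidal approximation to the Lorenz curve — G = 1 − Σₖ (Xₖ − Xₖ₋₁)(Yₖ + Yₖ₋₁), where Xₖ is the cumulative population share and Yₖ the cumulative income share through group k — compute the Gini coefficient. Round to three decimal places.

0.518

Cumulative income shares Yₖ: 0.0170, 0.0600, 0.1360, 0.4910, 1.0000
Σ (Xₖ−Xₖ₋₁)(Yₖ+Yₖ₋₁) = (1/5)(0.0170+0.0000) + (1/5)(0.0600+0.0170) + (1/5)(0.1360+0.0600) + (1/5)(0.4910+0.1360) + (1/5)(1.0000+0.4910)
  = 0.0034 + 0.0154 + 0.0392 + 0.1254 + 0.2982 = 0.4816
G = 1 − 0.4816 = 0.5184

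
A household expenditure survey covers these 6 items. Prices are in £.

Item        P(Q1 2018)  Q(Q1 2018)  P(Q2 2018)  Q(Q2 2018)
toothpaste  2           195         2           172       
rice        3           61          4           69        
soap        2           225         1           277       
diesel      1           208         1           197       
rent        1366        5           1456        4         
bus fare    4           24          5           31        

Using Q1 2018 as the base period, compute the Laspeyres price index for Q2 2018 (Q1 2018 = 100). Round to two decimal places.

103.80

Laspeyres price index uses base-period quantities as weights.
ΣP(Q2 2018)·Q(Q1 2018) = 2×195 + 4×61 + 1×225 + 1×208 + 1456×5 + 5×24 = 390 + 244 + 225 + 208 + 7280 + 120 = 8467
ΣP(Q1 2018)·Q(Q1 2018) = 2×195 + 3×61 + 2×225 + 1×208 + 1366×5 + 4×24 = 390 + 183 + 450 + 208 + 6830 + 96 = 8157
Index = 8467 / 8157 × 100 = 103.8004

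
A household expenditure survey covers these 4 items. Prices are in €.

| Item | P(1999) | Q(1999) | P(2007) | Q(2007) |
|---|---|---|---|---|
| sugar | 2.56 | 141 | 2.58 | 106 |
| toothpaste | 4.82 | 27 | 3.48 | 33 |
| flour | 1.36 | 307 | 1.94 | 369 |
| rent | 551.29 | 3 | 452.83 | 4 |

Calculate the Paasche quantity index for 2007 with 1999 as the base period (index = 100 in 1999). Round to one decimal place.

120.9

Paasche quantity index uses current-period prices as weights.
ΣP(2007)·Q(2007) = 2.58×106 + 3.48×33 + 1.94×369 + 452.83×4 = 273.48 + 114.84 + 715.86 + 1811.32 = 2915.5
ΣP(2007)·Q(1999) = 2.58×141 + 3.48×27 + 1.94×307 + 452.83×3 = 363.78 + 93.96 + 595.58 + 1358.49 = 2411.81
Index = 2915.5 / 2411.81 × 100 = 120.8843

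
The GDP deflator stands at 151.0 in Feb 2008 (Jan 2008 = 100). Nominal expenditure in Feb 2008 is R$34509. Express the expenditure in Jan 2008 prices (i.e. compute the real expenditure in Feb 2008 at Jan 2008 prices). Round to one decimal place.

Real = Nominal ÷ (Index/100) = 34509 ÷ (151.0/100)
     = 34509 ÷ 1.510 = 22853.6424

22853.6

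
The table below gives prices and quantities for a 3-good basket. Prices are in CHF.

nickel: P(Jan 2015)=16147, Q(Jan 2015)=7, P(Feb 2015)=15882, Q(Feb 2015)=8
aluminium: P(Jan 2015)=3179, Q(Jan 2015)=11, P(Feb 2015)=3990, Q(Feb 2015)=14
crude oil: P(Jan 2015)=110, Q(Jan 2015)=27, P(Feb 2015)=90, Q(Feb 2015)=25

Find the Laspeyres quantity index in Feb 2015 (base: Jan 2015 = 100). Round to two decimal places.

Laspeyres quantity index uses base-period prices as weights.
ΣP(Jan 2015)·Q(Feb 2015) = 16147×8 + 3179×14 + 110×25 = 129176 + 44506 + 2750 = 176432
ΣP(Jan 2015)·Q(Jan 2015) = 16147×7 + 3179×11 + 110×27 = 113029 + 34969 + 2970 = 150968
Index = 176432 / 150968 × 100 = 116.8672

116.87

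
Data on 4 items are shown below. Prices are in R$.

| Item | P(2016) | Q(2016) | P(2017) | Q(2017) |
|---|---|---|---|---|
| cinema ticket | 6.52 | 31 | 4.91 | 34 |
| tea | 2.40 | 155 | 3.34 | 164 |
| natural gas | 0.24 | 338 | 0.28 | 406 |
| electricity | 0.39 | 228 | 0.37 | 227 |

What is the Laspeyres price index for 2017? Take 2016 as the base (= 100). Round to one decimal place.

Laspeyres price index uses base-period quantities as weights.
ΣP(2017)·Q(2016) = 4.91×31 + 3.34×155 + 0.28×338 + 0.37×228 = 152.21 + 517.7 + 94.64 + 84.36 = 848.91
ΣP(2016)·Q(2016) = 6.52×31 + 2.40×155 + 0.24×338 + 0.39×228 = 202.12 + 372 + 81.12 + 88.92 = 744.16
Index = 848.91 / 744.16 × 100 = 114.0763

114.1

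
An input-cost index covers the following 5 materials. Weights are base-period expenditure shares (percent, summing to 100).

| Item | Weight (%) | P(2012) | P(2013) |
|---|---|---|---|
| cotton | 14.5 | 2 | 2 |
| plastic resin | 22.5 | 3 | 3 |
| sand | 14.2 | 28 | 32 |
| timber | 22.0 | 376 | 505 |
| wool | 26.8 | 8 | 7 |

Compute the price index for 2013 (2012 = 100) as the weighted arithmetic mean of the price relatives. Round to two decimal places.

106.23

cotton: 14.5 × (2/2) = 14.5 × 1.000000 = 14.5000
plastic resin: 22.5 × (3/3) = 22.5 × 1.000000 = 22.5000
sand: 14.2 × (32/28) = 14.2 × 1.142857 = 16.2286
timber: 22.0 × (505/376) = 22.0 × 1.343085 = 29.5479
wool: 26.8 × (7/8) = 26.8 × 0.875000 = 23.4500
Index = Σ wᵢ·(p₁ᵢ/p₀ᵢ) = 14.5000 + 22.5000 + 16.2286 + 29.5479 + 23.4500 = 106.2264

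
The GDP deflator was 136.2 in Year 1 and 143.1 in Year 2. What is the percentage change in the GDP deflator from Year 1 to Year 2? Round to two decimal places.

5.07%

Change = (143.1 − 136.2) / 136.2 × 100
       = 6.9 / 136.2 × 100 = 5.0661%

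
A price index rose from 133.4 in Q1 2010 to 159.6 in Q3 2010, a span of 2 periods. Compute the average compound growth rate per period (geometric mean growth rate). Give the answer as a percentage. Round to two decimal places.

Growth factor = (159.6/133.4)^(1/2) = (1.196402)^(1/2) = 1.093802
Growth rate = 1.093802 − 1 = 0.093802 = 9.3802%

9.38%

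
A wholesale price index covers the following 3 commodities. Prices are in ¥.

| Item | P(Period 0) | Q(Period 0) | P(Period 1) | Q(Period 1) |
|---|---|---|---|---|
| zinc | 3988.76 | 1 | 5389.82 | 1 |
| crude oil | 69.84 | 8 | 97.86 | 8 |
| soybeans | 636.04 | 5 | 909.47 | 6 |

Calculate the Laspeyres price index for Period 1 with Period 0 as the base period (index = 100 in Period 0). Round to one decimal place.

138.7

Laspeyres price index uses base-period quantities as weights.
ΣP(Period 1)·Q(Period 0) = 5389.82×1 + 97.86×8 + 909.47×5 = 5389.82 + 782.88 + 4547.35 = 10720.05
ΣP(Period 0)·Q(Period 0) = 3988.76×1 + 69.84×8 + 636.04×5 = 3988.76 + 558.72 + 3180.2 = 7727.68
Index = 10720.05 / 7727.68 × 100 = 138.7227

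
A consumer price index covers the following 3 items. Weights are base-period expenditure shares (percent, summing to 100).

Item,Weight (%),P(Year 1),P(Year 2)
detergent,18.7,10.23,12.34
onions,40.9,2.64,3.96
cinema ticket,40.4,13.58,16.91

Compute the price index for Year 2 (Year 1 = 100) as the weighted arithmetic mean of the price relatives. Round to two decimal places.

134.21

detergent: 18.7 × (12.34/10.23) = 18.7 × 1.206256 = 22.5570
onions: 40.9 × (3.96/2.64) = 40.9 × 1.500000 = 61.3500
cinema ticket: 40.4 × (16.91/13.58) = 40.4 × 1.245214 = 50.3066
Index = Σ wᵢ·(p₁ᵢ/p₀ᵢ) = 22.5570 + 61.3500 + 50.3066 = 134.2136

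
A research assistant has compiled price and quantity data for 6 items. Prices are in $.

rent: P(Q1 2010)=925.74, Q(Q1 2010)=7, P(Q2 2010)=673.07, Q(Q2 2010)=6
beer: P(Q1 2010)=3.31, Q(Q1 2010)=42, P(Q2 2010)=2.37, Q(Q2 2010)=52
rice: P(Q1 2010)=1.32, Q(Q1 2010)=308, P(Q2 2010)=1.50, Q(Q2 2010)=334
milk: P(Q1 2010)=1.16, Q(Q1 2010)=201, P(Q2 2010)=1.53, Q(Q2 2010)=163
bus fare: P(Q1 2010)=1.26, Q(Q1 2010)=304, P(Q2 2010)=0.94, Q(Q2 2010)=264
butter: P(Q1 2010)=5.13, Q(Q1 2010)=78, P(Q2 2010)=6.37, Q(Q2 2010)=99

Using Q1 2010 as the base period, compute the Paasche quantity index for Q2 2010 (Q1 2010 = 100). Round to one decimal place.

Paasche quantity index uses current-period prices as weights.
ΣP(Q2 2010)·Q(Q2 2010) = 673.07×6 + 2.37×52 + 1.50×334 + 1.53×163 + 0.94×264 + 6.37×99 = 4038.42 + 123.24 + 501 + 249.39 + 248.16 + 630.63 = 5790.84
ΣP(Q2 2010)·Q(Q1 2010) = 673.07×7 + 2.37×42 + 1.50×308 + 1.53×201 + 0.94×304 + 6.37×78 = 4711.49 + 99.54 + 462 + 307.53 + 285.76 + 496.86 = 6363.18
Index = 5790.84 / 6363.18 × 100 = 91.0054

91.0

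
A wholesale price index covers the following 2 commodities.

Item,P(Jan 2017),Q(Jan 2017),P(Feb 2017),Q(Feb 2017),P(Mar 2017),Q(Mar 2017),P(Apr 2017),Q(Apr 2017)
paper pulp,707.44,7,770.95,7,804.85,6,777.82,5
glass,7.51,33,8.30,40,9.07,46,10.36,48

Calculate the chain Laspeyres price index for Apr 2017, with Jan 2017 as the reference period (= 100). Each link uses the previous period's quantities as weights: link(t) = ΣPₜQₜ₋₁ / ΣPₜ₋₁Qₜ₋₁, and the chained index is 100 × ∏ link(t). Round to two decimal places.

Link Jan 2017→Feb 2017:
ΣP(Feb 2017)Q(Jan 2017) = 770.95×7 + 8.30×33 = 5396.65 + 273.9 = 5670.55
ΣP(Jan 2017)Q(Jan 2017) = 707.44×7 + 7.51×33 = 4952.08 + 247.83 = 5199.91
link = 5670.55/5199.91 = 1.090509
Link Feb 2017→Mar 2017:
ΣP(Mar 2017)Q(Feb 2017) = 804.85×7 + 9.07×40 = 5633.95 + 362.8 = 5996.75
ΣP(Feb 2017)Q(Feb 2017) = 770.95×7 + 8.30×40 = 5396.65 + 332 = 5728.65
link = 5996.75/5728.65 = 1.046800
Link Mar 2017→Apr 2017:
ΣP(Apr 2017)Q(Mar 2017) = 777.82×6 + 10.36×46 = 4666.92 + 476.56 = 5143.48
ΣP(Mar 2017)Q(Mar 2017) = 804.85×6 + 9.07×46 = 4829.1 + 417.22 = 5246.32
link = 5143.48/5246.32 = 0.980398
Chained index = 100 × 1.090509 × 1.046800 × 0.980398 = 111.9168

111.92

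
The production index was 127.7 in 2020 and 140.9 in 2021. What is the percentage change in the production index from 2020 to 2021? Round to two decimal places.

10.34%

Change = (140.9 − 127.7) / 127.7 × 100
       = 13.2 / 127.7 × 100 = 10.3367%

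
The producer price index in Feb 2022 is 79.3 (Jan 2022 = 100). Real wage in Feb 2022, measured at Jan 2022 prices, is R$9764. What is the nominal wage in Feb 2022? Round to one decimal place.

Nominal = Real × (Index/100) = 9764 × (79.3/100)
        = 9764 × 0.793 = 7742.8520

7742.9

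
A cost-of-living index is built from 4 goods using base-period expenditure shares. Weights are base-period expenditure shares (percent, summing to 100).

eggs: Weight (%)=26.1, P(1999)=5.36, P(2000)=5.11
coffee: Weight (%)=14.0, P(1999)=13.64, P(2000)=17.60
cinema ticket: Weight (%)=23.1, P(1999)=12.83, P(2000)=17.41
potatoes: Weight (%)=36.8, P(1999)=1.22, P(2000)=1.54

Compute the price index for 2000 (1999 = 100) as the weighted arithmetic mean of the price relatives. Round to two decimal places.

eggs: 26.1 × (5.11/5.36) = 26.1 × 0.953358 = 24.8826
coffee: 14.0 × (17.60/13.64) = 14.0 × 1.290323 = 18.0645
cinema ticket: 23.1 × (17.41/12.83) = 23.1 × 1.356976 = 31.3461
potatoes: 36.8 × (1.54/1.22) = 36.8 × 1.262295 = 46.4525
Index = Σ wᵢ·(p₁ᵢ/p₀ᵢ) = 24.8826 + 18.0645 + 31.3461 + 46.4525 = 120.7458

120.75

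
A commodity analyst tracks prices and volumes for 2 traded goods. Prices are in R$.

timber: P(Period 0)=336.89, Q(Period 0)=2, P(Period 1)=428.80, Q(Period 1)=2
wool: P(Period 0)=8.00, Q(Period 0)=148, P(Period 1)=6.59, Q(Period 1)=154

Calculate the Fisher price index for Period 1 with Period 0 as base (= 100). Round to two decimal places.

Laspeyres component (base-period weights):
ΣP(Period 1)Q(Period 0) = 428.80×2 + 6.59×148 = 857.6 + 975.32 = 1832.92
ΣP(Period 0)Q(Period 0) = 336.89×2 + 8.00×148 = 673.78 + 1184 = 1857.78
L = 1832.92 / 1857.78 × 100 = 98.6618
Paasche component (current-period weights):
ΣP(Period 1)Q(Period 1) = 428.80×2 + 6.59×154 = 857.6 + 1014.86 = 1872.46
ΣP(Period 0)Q(Period 1) = 336.89×2 + 8.00×154 = 673.78 + 1232 = 1905.78
P = 1872.46 / 1905.78 × 100 = 98.2516
Fisher = √(L × P) = √(98.6618 × 98.2516) = 98.4565

98.46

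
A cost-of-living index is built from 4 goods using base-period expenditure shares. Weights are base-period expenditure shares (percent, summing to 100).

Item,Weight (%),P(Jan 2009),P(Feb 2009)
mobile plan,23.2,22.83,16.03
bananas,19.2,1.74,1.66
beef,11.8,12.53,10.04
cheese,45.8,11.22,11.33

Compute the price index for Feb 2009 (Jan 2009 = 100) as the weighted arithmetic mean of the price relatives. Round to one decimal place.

mobile plan: 23.2 × (16.03/22.83) = 23.2 × 0.702146 = 16.2898
bananas: 19.2 × (1.66/1.74) = 19.2 × 0.954023 = 18.3172
beef: 11.8 × (10.04/12.53) = 11.8 × 0.801277 = 9.4551
cheese: 45.8 × (11.33/11.22) = 45.8 × 1.009804 = 46.2490
Index = Σ wᵢ·(p₁ᵢ/p₀ᵢ) = 16.2898 + 18.3172 + 9.4551 + 46.2490 = 90.3111

90.3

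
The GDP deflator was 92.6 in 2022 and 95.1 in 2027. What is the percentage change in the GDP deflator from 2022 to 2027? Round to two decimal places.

2.70%

Change = (95.1 − 92.6) / 92.6 × 100
       = 2.5 / 92.6 × 100 = 2.6998%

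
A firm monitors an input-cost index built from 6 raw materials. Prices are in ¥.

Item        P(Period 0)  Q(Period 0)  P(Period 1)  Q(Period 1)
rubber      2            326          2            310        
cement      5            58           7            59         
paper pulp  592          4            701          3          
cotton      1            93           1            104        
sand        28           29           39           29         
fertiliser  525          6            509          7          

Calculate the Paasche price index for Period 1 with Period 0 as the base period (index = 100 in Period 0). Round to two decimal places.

Paasche price index uses current-period quantities as weights.
ΣP(Period 1)·Q(Period 1) = 2×310 + 7×59 + 701×3 + 1×104 + 39×29 + 509×7 = 620 + 413 + 2103 + 104 + 1131 + 3563 = 7934
ΣP(Period 0)·Q(Period 1) = 2×310 + 5×59 + 592×3 + 1×104 + 28×29 + 525×7 = 620 + 295 + 1776 + 104 + 812 + 3675 = 7282
Index = 7934 / 7282 × 100 = 108.9536

108.95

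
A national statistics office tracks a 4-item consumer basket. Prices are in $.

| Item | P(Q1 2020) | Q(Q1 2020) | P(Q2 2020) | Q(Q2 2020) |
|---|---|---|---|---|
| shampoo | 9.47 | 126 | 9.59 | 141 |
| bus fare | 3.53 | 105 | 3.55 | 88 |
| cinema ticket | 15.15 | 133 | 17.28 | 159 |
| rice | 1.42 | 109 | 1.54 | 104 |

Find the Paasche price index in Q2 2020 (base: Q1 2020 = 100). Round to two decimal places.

Paasche price index uses current-period quantities as weights.
ΣP(Q2 2020)·Q(Q2 2020) = 9.59×141 + 3.55×88 + 17.28×159 + 1.54×104 = 1352.19 + 312.4 + 2747.52 + 160.16 = 4572.27
ΣP(Q1 2020)·Q(Q2 2020) = 9.47×141 + 3.53×88 + 15.15×159 + 1.42×104 = 1335.27 + 310.64 + 2408.85 + 147.68 = 4202.44
Index = 4572.27 / 4202.44 × 100 = 108.8004

108.80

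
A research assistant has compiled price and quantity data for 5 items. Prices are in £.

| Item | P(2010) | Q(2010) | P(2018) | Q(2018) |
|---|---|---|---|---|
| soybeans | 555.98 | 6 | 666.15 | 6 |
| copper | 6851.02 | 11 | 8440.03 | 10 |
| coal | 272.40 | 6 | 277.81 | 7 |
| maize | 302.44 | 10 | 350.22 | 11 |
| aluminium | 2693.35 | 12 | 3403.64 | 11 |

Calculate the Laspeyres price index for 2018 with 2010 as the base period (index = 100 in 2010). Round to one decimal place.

Laspeyres price index uses base-period quantities as weights.
ΣP(2018)·Q(2010) = 666.15×6 + 8440.03×11 + 277.81×6 + 350.22×10 + 3403.64×12 = 3996.9 + 92840.33 + 1666.86 + 3502.2 + 40843.68 = 142849.97
ΣP(2010)·Q(2010) = 555.98×6 + 6851.02×11 + 272.40×6 + 302.44×10 + 2693.35×12 = 3335.88 + 75361.22 + 1634.4 + 3024.4 + 32320.2 = 115676.1
Index = 142849.97 / 115676.1 × 100 = 123.4913

123.5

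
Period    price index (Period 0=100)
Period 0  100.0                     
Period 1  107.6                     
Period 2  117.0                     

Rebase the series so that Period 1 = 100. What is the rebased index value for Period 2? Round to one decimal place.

108.7

Rebased(Period 2) = 117.0 / 107.6 × 100 = 108.7361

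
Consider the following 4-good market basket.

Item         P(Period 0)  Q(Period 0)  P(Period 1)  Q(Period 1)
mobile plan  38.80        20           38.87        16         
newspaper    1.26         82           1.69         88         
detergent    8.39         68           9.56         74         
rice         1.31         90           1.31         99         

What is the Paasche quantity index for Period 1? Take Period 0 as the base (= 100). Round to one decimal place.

95.5

Paasche quantity index uses current-period prices as weights.
ΣP(Period 1)·Q(Period 1) = 38.87×16 + 1.69×88 + 9.56×74 + 1.31×99 = 621.92 + 148.72 + 707.44 + 129.69 = 1607.77
ΣP(Period 1)·Q(Period 0) = 38.87×20 + 1.69×82 + 9.56×68 + 1.31×90 = 777.4 + 138.58 + 650.08 + 117.9 = 1683.96
Index = 1607.77 / 1683.96 × 100 = 95.4755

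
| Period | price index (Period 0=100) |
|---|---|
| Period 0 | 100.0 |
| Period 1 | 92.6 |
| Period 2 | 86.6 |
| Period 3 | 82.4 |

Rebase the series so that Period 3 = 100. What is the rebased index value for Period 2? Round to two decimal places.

Rebased(Period 2) = 86.6 / 82.4 × 100 = 105.0971

105.10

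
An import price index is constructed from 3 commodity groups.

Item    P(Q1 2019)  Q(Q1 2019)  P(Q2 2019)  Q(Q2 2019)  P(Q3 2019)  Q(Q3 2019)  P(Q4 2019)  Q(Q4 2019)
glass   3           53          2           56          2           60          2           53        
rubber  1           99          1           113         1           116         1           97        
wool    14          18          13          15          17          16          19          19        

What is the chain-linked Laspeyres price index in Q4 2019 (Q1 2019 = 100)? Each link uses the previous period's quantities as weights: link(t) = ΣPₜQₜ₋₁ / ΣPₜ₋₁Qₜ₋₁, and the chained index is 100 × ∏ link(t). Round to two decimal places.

Link Q1 2019→Q2 2019:
ΣP(Q2 2019)Q(Q1 2019) = 2×53 + 1×99 + 13×18 = 106 + 99 + 234 = 439
ΣP(Q1 2019)Q(Q1 2019) = 3×53 + 1×99 + 14×18 = 159 + 99 + 252 = 510
link = 439/510 = 0.860784
Link Q2 2019→Q3 2019:
ΣP(Q3 2019)Q(Q2 2019) = 2×56 + 1×113 + 17×15 = 112 + 113 + 255 = 480
ΣP(Q2 2019)Q(Q2 2019) = 2×56 + 1×113 + 13×15 = 112 + 113 + 195 = 420
link = 480/420 = 1.142857
Link Q3 2019→Q4 2019:
ΣP(Q4 2019)Q(Q3 2019) = 2×60 + 1×116 + 19×16 = 120 + 116 + 304 = 540
ΣP(Q3 2019)Q(Q3 2019) = 2×60 + 1×116 + 17×16 = 120 + 116 + 272 = 508
link = 540/508 = 1.062992
Chained index = 100 × 0.860784 × 1.142857 × 1.062992 = 104.5722

104.57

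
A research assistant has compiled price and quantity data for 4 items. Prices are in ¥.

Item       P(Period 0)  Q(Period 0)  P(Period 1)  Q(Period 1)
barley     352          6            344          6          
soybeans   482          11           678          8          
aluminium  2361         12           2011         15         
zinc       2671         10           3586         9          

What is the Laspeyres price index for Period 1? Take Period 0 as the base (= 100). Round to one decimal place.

111.3

Laspeyres price index uses base-period quantities as weights.
ΣP(Period 1)·Q(Period 0) = 344×6 + 678×11 + 2011×12 + 3586×10 = 2064 + 7458 + 24132 + 35860 = 69514
ΣP(Period 0)·Q(Period 0) = 352×6 + 482×11 + 2361×12 + 2671×10 = 2112 + 5302 + 28332 + 26710 = 62456
Index = 69514 / 62456 × 100 = 111.3008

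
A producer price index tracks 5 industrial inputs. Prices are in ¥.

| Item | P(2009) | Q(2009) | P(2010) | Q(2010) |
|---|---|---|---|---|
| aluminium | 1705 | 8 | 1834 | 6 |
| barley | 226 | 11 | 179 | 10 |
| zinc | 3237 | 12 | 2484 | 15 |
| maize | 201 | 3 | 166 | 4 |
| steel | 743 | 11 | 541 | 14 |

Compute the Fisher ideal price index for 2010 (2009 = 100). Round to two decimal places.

Laspeyres component (base-period weights):
ΣP(2010)Q(2009) = 1834×8 + 179×11 + 2484×12 + 166×3 + 541×11 = 14672 + 1969 + 29808 + 498 + 5951 = 52898
ΣP(2009)Q(2009) = 1705×8 + 226×11 + 3237×12 + 201×3 + 743×11 = 13640 + 2486 + 38844 + 603 + 8173 = 63746
L = 52898 / 63746 × 100 = 82.9825
Paasche component (current-period weights):
ΣP(2010)Q(2010) = 1834×6 + 179×10 + 2484×15 + 166×4 + 541×14 = 11004 + 1790 + 37260 + 664 + 7574 = 58292
ΣP(2009)Q(2010) = 1705×6 + 226×10 + 3237×15 + 201×4 + 743×14 = 10230 + 2260 + 48555 + 804 + 10402 = 72251
P = 58292 / 72251 × 100 = 80.6799
Fisher = √(L × P) = √(82.9825 × 80.6799) = 81.8231

81.82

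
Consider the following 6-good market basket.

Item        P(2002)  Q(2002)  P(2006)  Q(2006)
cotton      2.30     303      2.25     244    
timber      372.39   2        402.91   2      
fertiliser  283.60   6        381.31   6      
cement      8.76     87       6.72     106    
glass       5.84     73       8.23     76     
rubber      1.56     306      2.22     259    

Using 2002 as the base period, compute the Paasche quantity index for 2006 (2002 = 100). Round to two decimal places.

98.50

Paasche quantity index uses current-period prices as weights.
ΣP(2006)·Q(2006) = 2.25×244 + 402.91×2 + 381.31×6 + 6.72×106 + 8.23×76 + 2.22×259 = 549 + 805.82 + 2287.86 + 712.32 + 625.48 + 574.98 = 5555.46
ΣP(2006)·Q(2002) = 2.25×303 + 402.91×2 + 381.31×6 + 6.72×87 + 8.23×73 + 2.22×306 = 681.75 + 805.82 + 2287.86 + 584.64 + 600.79 + 679.32 = 5640.18
Index = 5555.46 / 5640.18 × 100 = 98.4979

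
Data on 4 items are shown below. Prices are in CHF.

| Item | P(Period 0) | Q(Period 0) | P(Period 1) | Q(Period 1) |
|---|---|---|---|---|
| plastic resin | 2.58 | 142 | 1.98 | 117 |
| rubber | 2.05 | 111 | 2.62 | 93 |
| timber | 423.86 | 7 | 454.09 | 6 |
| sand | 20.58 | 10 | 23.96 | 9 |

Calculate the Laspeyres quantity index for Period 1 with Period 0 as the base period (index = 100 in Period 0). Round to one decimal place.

85.5

Laspeyres quantity index uses base-period prices as weights.
ΣP(Period 0)·Q(Period 1) = 2.58×117 + 2.05×93 + 423.86×6 + 20.58×9 = 301.86 + 190.65 + 2543.16 + 185.22 = 3220.89
ΣP(Period 0)·Q(Period 0) = 2.58×142 + 2.05×111 + 423.86×7 + 20.58×10 = 366.36 + 227.55 + 2967.02 + 205.8 = 3766.73
Index = 3220.89 / 3766.73 × 100 = 85.5089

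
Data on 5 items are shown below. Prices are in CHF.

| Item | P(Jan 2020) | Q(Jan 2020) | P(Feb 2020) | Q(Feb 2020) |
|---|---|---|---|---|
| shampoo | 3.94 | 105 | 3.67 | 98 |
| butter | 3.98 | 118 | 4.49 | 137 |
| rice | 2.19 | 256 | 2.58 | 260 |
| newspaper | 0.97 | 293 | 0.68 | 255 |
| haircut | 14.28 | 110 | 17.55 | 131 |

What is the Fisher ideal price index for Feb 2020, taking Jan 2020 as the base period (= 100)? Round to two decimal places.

Laspeyres component (base-period weights):
ΣP(Feb 2020)Q(Jan 2020) = 3.67×105 + 4.49×118 + 2.58×256 + 0.68×293 + 17.55×110 = 385.35 + 529.82 + 660.48 + 199.24 + 1930.5 = 3705.39
ΣP(Jan 2020)Q(Jan 2020) = 3.94×105 + 3.98×118 + 2.19×256 + 0.97×293 + 14.28×110 = 413.7 + 469.64 + 560.64 + 284.21 + 1570.8 = 3298.99
L = 3705.39 / 3298.99 × 100 = 112.3189
Paasche component (current-period weights):
ΣP(Feb 2020)Q(Feb 2020) = 3.67×98 + 4.49×137 + 2.58×260 + 0.68×255 + 17.55×131 = 359.66 + 615.13 + 670.8 + 173.4 + 2299.05 = 4118.04
ΣP(Jan 2020)Q(Feb 2020) = 3.94×98 + 3.98×137 + 2.19×260 + 0.97×255 + 14.28×131 = 386.12 + 545.26 + 569.4 + 247.35 + 1870.68 = 3618.81
P = 4118.04 / 3618.81 × 100 = 113.7954
Fisher = √(L × P) = √(112.3189 × 113.7954) = 113.0548

113.05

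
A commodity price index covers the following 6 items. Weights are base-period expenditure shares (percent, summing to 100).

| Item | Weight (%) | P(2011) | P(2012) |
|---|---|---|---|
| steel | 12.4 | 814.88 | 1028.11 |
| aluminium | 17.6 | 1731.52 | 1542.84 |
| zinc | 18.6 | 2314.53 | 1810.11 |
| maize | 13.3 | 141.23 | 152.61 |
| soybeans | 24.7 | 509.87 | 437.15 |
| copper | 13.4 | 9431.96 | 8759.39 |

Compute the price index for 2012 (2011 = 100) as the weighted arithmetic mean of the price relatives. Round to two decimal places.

93.87

steel: 12.4 × (1028.11/814.88) = 12.4 × 1.261670 = 15.6447
aluminium: 17.6 × (1542.84/1731.52) = 17.6 × 0.891032 = 15.6822
zinc: 18.6 × (1810.11/2314.53) = 18.6 × 0.782064 = 14.5464
maize: 13.3 × (152.61/141.23) = 13.3 × 1.080578 = 14.3717
soybeans: 24.7 × (437.15/509.87) = 24.7 × 0.857375 = 21.1772
copper: 13.4 × (8759.39/9431.96) = 13.4 × 0.928692 = 12.4445
Index = Σ wᵢ·(p₁ᵢ/p₀ᵢ) = 15.6447 + 15.6822 + 14.5464 + 14.3717 + 21.1772 + 12.4445 = 93.8666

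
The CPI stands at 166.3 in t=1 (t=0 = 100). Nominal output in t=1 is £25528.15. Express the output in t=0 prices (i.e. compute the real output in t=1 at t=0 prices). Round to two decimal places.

Real = Nominal ÷ (Index/100) = 25528.15 ÷ (166.3/100)
     = 25528.15 ÷ 1.663 = 15350.6615

15350.66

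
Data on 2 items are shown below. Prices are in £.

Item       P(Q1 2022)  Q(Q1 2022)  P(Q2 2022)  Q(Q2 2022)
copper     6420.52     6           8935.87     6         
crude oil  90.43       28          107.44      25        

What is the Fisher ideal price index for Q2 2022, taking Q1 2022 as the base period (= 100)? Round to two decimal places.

Laspeyres component (base-period weights):
ΣP(Q2 2022)Q(Q1 2022) = 8935.87×6 + 107.44×28 = 53615.22 + 3008.32 = 56623.54
ΣP(Q1 2022)Q(Q1 2022) = 6420.52×6 + 90.43×28 = 38523.12 + 2532.04 = 41055.16
L = 56623.54 / 41055.16 × 100 = 137.9206
Paasche component (current-period weights):
ΣP(Q2 2022)Q(Q2 2022) = 8935.87×6 + 107.44×25 = 53615.22 + 2686 = 56301.22
ΣP(Q1 2022)Q(Q2 2022) = 6420.52×6 + 90.43×25 = 38523.12 + 2260.75 = 40783.87
P = 56301.22 / 40783.87 × 100 = 138.0478
Fisher = √(L × P) = √(137.9206 × 138.0478) = 137.9842

137.98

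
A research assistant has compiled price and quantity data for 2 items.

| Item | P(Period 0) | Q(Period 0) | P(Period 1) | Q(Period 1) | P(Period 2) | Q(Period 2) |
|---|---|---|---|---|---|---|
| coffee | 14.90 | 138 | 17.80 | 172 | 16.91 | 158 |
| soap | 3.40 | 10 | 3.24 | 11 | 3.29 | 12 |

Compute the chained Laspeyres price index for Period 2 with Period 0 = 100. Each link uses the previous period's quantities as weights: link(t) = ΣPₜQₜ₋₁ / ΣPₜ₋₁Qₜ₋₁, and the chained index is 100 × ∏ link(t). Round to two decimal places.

Link Period 0→Period 1:
ΣP(Period 1)Q(Period 0) = 17.80×138 + 3.24×10 = 2456.4 + 32.4 = 2488.8
ΣP(Period 0)Q(Period 0) = 14.90×138 + 3.40×10 = 2056.2 + 34 = 2090.2
link = 2488.8/2090.2 = 1.190699
Link Period 1→Period 2:
ΣP(Period 2)Q(Period 1) = 16.91×172 + 3.29×11 = 2908.52 + 36.19 = 2944.71
ΣP(Period 1)Q(Period 1) = 17.80×172 + 3.24×11 = 3061.6 + 35.64 = 3097.24
link = 2944.71/3097.24 = 0.950753
Chained index = 100 × 1.190699 × 0.950753 = 113.2061

113.21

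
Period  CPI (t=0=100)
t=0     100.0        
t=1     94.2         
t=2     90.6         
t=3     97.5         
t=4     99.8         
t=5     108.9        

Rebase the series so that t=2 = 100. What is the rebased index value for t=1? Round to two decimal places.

Rebased(t=1) = 94.2 / 90.6 × 100 = 103.9735

103.97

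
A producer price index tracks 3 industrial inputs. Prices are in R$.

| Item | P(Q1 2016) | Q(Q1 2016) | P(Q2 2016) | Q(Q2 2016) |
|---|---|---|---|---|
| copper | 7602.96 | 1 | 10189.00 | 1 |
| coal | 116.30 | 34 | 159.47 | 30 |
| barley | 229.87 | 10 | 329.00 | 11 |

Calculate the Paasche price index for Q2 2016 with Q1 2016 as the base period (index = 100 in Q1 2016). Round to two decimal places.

Paasche price index uses current-period quantities as weights.
ΣP(Q2 2016)·Q(Q2 2016) = 10189.00×1 + 159.47×30 + 329.00×11 = 10189 + 4784.1 + 3619 = 18592.1
ΣP(Q1 2016)·Q(Q2 2016) = 7602.96×1 + 116.30×30 + 229.87×11 = 7602.96 + 3489 + 2528.57 = 13620.53
Index = 18592.1 / 13620.53 × 100 = 136.5006

136.50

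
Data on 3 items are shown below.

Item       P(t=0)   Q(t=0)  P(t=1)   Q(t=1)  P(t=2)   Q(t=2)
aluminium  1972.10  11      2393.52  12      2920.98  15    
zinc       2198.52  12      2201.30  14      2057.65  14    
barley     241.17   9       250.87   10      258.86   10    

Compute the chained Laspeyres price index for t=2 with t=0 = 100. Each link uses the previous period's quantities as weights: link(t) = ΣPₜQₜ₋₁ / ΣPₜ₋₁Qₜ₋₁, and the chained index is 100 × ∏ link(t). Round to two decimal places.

117.23

Link t=0→t=1:
ΣP(t=1)Q(t=0) = 2393.52×11 + 2201.30×12 + 250.87×9 = 26328.72 + 26415.6 + 2257.83 = 55002.15
ΣP(t=0)Q(t=0) = 1972.10×11 + 2198.52×12 + 241.17×9 = 21693.1 + 26382.24 + 2170.53 = 50245.87
link = 55002.15/50245.87 = 1.094660
Link t=1→t=2:
ΣP(t=2)Q(t=1) = 2920.98×12 + 2057.65×14 + 258.86×10 = 35051.76 + 28807.1 + 2588.6 = 66447.46
ΣP(t=1)Q(t=1) = 2393.52×12 + 2201.30×14 + 250.87×10 = 28722.24 + 30818.2 + 2508.7 = 62049.14
link = 66447.46/62049.14 = 1.070884
Chained index = 100 × 1.094660 × 1.070884 = 117.2255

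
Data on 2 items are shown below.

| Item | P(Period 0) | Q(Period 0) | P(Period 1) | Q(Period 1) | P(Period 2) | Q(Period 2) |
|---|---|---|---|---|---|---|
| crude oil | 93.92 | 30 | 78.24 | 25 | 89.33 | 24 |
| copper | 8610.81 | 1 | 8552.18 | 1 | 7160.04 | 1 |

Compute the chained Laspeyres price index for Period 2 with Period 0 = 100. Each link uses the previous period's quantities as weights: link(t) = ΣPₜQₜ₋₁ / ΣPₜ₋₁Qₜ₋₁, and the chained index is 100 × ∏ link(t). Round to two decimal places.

Link Period 0→Period 1:
ΣP(Period 1)Q(Period 0) = 78.24×30 + 8552.18×1 = 2347.2 + 8552.18 = 10899.38
ΣP(Period 0)Q(Period 0) = 93.92×30 + 8610.81×1 = 2817.6 + 8610.81 = 11428.41
link = 10899.38/11428.41 = 0.953709
Link Period 1→Period 2:
ΣP(Period 2)Q(Period 1) = 89.33×25 + 7160.04×1 = 2233.25 + 7160.04 = 9393.29
ΣP(Period 1)Q(Period 1) = 78.24×25 + 8552.18×1 = 1956 + 8552.18 = 10508.18
link = 9393.29/10508.18 = 0.893903
Chained index = 100 × 0.953709 × 0.893903 = 85.2523

85.25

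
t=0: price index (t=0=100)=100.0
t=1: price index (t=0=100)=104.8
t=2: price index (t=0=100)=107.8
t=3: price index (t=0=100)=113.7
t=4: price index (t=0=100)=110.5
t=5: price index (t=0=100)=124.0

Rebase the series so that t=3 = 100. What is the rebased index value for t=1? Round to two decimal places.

92.17

Rebased(t=1) = 104.8 / 113.7 × 100 = 92.1724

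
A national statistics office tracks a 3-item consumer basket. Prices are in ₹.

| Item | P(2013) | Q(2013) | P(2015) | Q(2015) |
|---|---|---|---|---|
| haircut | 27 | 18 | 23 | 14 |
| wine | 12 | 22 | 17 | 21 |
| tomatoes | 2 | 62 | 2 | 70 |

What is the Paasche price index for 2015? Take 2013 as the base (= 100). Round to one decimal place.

106.4

Paasche price index uses current-period quantities as weights.
ΣP(2015)·Q(2015) = 23×14 + 17×21 + 2×70 = 322 + 357 + 140 = 819
ΣP(2013)·Q(2015) = 27×14 + 12×21 + 2×70 = 378 + 252 + 140 = 770
Index = 819 / 770 × 100 = 106.3636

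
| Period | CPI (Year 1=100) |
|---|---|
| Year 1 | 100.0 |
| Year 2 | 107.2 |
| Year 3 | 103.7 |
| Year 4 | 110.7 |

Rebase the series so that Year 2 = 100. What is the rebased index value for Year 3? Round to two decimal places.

96.74

Rebased(Year 3) = 103.7 / 107.2 × 100 = 96.7351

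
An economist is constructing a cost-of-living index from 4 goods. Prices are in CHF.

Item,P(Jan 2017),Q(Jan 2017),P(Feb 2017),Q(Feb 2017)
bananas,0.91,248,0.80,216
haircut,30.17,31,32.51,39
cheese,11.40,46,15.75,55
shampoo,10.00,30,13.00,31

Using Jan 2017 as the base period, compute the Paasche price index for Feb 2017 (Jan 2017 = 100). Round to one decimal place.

117.3

Paasche price index uses current-period quantities as weights.
ΣP(Feb 2017)·Q(Feb 2017) = 0.80×216 + 32.51×39 + 15.75×55 + 13.00×31 = 172.8 + 1267.89 + 866.25 + 403 = 2709.94
ΣP(Jan 2017)·Q(Feb 2017) = 0.91×216 + 30.17×39 + 11.40×55 + 10.00×31 = 196.56 + 1176.63 + 627 + 310 = 2310.19
Index = 2709.94 / 2310.19 × 100 = 117.3038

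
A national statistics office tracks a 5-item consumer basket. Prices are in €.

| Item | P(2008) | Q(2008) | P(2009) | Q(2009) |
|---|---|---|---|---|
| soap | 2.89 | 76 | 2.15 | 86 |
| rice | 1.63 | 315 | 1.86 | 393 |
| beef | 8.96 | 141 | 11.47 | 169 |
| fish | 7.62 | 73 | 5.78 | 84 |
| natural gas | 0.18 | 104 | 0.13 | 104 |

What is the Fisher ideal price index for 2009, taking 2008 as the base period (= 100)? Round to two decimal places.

Laspeyres component (base-period weights):
ΣP(2009)Q(2008) = 2.15×76 + 1.86×315 + 11.47×141 + 5.78×73 + 0.13×104 = 163.4 + 585.9 + 1617.27 + 421.94 + 13.52 = 2802.03
ΣP(2008)Q(2008) = 2.89×76 + 1.63×315 + 8.96×141 + 7.62×73 + 0.18×104 = 219.64 + 513.45 + 1263.36 + 556.26 + 18.72 = 2571.43
L = 2802.03 / 2571.43 × 100 = 108.9678
Paasche component (current-period weights):
ΣP(2009)Q(2009) = 2.15×86 + 1.86×393 + 11.47×169 + 5.78×84 + 0.13×104 = 184.9 + 730.98 + 1938.43 + 485.52 + 13.52 = 3353.35
ΣP(2008)Q(2009) = 2.89×86 + 1.63×393 + 8.96×169 + 7.62×84 + 0.18×104 = 248.54 + 640.59 + 1514.24 + 640.08 + 18.72 = 3062.17
P = 3353.35 / 3062.17 × 100 = 109.5089
Fisher = √(L × P) = √(108.9678 × 109.5089) = 109.2380

109.24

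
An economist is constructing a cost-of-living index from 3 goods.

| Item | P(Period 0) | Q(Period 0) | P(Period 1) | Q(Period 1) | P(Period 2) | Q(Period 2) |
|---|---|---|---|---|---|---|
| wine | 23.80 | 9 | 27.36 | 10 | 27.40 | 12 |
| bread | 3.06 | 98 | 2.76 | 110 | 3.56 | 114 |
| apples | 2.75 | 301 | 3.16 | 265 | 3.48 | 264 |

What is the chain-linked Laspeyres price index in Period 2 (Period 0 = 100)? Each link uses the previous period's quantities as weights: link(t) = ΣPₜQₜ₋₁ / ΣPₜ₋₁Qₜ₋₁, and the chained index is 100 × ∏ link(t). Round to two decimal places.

Link Period 0→Period 1:
ΣP(Period 1)Q(Period 0) = 27.36×9 + 2.76×98 + 3.16×301 = 246.24 + 270.48 + 951.16 = 1467.88
ΣP(Period 0)Q(Period 0) = 23.80×9 + 3.06×98 + 2.75×301 = 214.2 + 299.88 + 827.75 = 1341.83
link = 1467.88/1341.83 = 1.093939
Link Period 1→Period 2:
ΣP(Period 2)Q(Period 1) = 27.40×10 + 3.56×110 + 3.48×265 = 274 + 391.6 + 922.2 = 1587.8
ΣP(Period 1)Q(Period 1) = 27.36×10 + 2.76×110 + 3.16×265 = 273.6 + 303.6 + 837.4 = 1414.6
link = 1587.8/1414.6 = 1.122437
Chained index = 100 × 1.093939 × 1.122437 = 122.7878

122.79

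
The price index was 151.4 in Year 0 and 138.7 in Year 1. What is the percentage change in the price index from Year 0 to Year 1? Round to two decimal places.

Change = (138.7 − 151.4) / 151.4 × 100
       = -12.7 / 151.4 × 100 = -8.3884%

-8.39%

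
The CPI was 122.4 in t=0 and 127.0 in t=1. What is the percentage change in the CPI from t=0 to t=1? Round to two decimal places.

Change = (127.0 − 122.4) / 122.4 × 100
       = 4.6 / 122.4 × 100 = 3.7582%

3.76%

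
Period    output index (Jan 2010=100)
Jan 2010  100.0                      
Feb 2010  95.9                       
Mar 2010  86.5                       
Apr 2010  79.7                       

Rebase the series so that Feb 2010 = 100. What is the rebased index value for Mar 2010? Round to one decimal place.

Rebased(Mar 2010) = 86.5 / 95.9 × 100 = 90.1981

90.2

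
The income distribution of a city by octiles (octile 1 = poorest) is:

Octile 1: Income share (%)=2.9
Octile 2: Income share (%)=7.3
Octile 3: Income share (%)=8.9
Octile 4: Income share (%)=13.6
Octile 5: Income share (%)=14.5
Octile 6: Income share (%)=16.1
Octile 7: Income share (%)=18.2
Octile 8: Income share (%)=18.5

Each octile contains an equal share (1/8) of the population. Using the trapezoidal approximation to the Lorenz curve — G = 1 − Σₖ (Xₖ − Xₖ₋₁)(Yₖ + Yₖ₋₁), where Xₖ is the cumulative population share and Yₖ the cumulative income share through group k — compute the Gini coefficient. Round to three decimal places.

Cumulative income shares Yₖ: 0.0290, 0.1020, 0.1910, 0.3270, 0.4720, 0.6330, 0.8150, 1.0000
Σ (Xₖ−Xₖ₋₁)(Yₖ+Yₖ₋₁) = (1/8)(0.0290+0.0000) + (1/8)(0.1020+0.0290) + (1/8)(0.1910+0.1020) + (1/8)(0.3270+0.1910) + (1/8)(0.4720+0.3270) + (1/8)(0.6330+0.4720) + (1/8)(0.8150+0.6330) + (1/8)(1.0000+0.8150)
  = 0.0036 + 0.0164 + 0.0366 + 0.0648 + 0.0999 + 0.1381 + 0.1810 + 0.2269 = 0.7672
G = 1 − 0.7672 = 0.2328

0.233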